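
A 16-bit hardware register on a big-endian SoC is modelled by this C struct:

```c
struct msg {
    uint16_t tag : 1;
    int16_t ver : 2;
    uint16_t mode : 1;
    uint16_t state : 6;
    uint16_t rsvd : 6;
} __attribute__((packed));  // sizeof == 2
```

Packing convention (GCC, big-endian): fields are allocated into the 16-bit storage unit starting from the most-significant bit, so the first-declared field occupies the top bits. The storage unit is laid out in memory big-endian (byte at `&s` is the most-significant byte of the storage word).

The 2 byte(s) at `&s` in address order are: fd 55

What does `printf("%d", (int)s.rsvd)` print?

21

[0]=0xfd [1]=0x55 (big-endian) → word 0xfd55
tag [15+:1] = (word>>15) & 0x1 = 1
ver [13+:2] = (word>>13) & 0x3 = 3
mode [12+:1] = (word>>12) & 0x1 = 1
state [6+:6] = (word>>6) & 0x3f = 53
rsvd [0+:6] = (word>>0) & 0x3f = 21  ←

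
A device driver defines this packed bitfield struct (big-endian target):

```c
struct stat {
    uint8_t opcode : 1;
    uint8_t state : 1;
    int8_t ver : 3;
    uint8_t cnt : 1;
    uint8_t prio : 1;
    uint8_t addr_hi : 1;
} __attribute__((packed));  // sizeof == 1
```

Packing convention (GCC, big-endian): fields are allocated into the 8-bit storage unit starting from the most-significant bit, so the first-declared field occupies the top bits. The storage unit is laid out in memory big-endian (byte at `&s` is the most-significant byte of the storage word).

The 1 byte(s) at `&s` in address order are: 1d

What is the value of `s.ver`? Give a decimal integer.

[0]=0x1d (big-endian) → word 0x1d
opcode [7+:1] = (word>>7) & 0x1 = 0
state [6+:1] = (word>>6) & 0x1 = 0
ver [3+:3] = (word>>3) & 0x7 = 3  ←
cnt [2+:1] = (word>>2) & 0x1 = 1
prio [1+:1] = (word>>1) & 0x1 = 0
addr_hi [0+:1] = (word>>0) & 0x1 = 1
ver signed 3b, MSB=0: value = 3

3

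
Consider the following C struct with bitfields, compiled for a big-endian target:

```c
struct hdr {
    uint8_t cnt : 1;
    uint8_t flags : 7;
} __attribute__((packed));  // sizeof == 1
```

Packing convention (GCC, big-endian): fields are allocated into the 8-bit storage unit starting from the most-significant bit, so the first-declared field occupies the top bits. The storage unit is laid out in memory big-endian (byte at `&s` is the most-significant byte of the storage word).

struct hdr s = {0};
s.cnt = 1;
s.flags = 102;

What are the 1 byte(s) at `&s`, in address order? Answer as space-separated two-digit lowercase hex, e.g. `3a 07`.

e6

cnt:1 = 1 → 0x1 << 7 → word 0x80
flags:7 = 102 → 0x66 << 0 → word 0xe6
word = 0xe6 → big-endian bytes:
  [0]=0xe6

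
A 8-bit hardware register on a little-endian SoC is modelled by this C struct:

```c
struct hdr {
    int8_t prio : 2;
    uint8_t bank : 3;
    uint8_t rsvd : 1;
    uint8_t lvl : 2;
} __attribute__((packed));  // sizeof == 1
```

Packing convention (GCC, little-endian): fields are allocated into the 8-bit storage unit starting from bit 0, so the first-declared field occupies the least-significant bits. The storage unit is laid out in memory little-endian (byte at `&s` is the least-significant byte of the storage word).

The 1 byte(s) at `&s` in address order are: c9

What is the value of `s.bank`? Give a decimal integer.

2

[0]=0xc9 (little-endian) → word 0xc9
prio [0+:2] = (word>>0) & 0x3 = 1
bank [2+:3] = (word>>2) & 0x7 = 2  ←
rsvd [5+:1] = (word>>5) & 0x1 = 0
lvl [6+:2] = (word>>6) & 0x3 = 3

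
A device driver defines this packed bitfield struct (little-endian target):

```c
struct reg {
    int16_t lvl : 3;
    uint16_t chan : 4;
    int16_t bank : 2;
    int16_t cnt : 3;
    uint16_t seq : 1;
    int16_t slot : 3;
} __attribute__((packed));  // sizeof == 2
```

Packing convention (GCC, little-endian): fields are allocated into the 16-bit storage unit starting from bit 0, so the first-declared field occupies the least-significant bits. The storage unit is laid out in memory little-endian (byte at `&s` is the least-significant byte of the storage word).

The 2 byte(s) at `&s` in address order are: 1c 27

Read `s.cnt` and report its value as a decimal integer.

3

[0]=0x1c [1]=0x27 (little-endian) → word 0x271c
lvl:3 @ bit 0 → (0x271c>>0)&0x7 = 0x4
chan:4 @ bit 3 → (0x271c>>3)&0xf = 0x3
bank:2 @ bit 7 → (0x271c>>7)&0x3 = 0x2
cnt:3 @ bit 9 → (0x271c>>9)&0x7 = 0x3  ←
seq:1 @ bit 12 → (0x271c>>12)&0x1 = 0x0
slot:3 @ bit 13 → (0x271c>>13)&0x7 = 0x1
cnt signed 3b, MSB=0: value = 3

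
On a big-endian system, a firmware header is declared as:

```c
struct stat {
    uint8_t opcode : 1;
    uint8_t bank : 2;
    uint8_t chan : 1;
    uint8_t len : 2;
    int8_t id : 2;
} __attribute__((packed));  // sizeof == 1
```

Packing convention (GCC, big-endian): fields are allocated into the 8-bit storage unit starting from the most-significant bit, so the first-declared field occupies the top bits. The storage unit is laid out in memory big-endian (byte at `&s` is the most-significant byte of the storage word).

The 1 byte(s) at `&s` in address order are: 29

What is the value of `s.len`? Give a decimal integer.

2

[0]=0x29 (big-endian) → word 0x29
opcode:1 @ bit 7 → (0x29>>7)&0x1 = 0x0
bank:2 @ bit 5 → (0x29>>5)&0x3 = 0x1
chan:1 @ bit 4 → (0x29>>4)&0x1 = 0x0
len:2 @ bit 2 → (0x29>>2)&0x3 = 0x2  ←
id:2 @ bit 0 → (0x29>>0)&0x3 = 0x1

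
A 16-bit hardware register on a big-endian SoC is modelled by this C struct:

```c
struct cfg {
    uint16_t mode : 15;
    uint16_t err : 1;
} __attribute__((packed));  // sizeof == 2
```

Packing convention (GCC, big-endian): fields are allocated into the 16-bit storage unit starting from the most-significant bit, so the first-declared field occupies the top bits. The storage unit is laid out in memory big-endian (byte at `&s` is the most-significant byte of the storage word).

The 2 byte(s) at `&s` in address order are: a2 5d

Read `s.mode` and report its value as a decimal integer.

[0]=0xa2 [1]=0x5d (big-endian) → word 0xa25d
mode:15 @ bit 1 → (0xa25d>>1)&0x7fff = 0x512e  ←
err:1 @ bit 0 → (0xa25d>>0)&0x1 = 0x1

20782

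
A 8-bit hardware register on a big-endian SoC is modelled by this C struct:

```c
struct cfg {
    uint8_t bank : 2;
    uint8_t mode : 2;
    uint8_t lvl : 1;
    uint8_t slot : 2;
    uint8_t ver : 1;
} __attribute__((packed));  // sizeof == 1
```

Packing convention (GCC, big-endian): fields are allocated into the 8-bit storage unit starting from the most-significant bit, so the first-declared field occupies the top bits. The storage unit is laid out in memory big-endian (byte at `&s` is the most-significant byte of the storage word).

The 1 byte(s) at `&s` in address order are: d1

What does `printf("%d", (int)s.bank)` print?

[0]=0xd1 (big-endian) → word 0xd1
bank:2 @ bit 6 → (0xd1>>6)&0x3 = 0x3  ←
mode:2 @ bit 4 → (0xd1>>4)&0x3 = 0x1
lvl:1 @ bit 3 → (0xd1>>3)&0x1 = 0x0
slot:2 @ bit 1 → (0xd1>>1)&0x3 = 0x0
ver:1 @ bit 0 → (0xd1>>0)&0x1 = 0x1

3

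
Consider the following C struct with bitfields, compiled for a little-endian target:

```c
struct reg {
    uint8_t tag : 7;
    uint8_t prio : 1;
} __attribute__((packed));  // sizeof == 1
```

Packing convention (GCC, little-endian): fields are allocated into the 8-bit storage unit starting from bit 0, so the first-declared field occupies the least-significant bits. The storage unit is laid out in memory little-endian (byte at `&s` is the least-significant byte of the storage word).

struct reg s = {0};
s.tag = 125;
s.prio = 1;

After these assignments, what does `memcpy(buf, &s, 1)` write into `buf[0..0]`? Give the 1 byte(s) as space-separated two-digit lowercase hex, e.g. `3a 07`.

tag (7b) val=125 bits=0x7d at bit 0: 0x7d
prio (1b) val=1 bits=0x1 at bit 7: 0xfd
word = 0xfd → little-endian bytes:
  [0]=0xfd

fd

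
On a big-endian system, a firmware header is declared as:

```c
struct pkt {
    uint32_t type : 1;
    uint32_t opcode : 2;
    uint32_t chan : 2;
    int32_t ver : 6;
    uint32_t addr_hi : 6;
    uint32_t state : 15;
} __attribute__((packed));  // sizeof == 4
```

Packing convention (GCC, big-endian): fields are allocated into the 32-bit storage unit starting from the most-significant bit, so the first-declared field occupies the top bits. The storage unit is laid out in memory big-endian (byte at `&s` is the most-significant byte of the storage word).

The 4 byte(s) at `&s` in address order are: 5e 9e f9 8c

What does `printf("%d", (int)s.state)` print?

[0]=0x5e [1]=0x9e [2]=0xf9 [3]=0x8c (big-endian) → word 0x5e9ef98c
type [31+:1] = (word>>31) & 0x1 = 0
opcode [29+:2] = (word>>29) & 0x3 = 2
chan [27+:2] = (word>>27) & 0x3 = 3
ver [21+:6] = (word>>21) & 0x3f = 52
addr_hi [15+:6] = (word>>15) & 0x3f = 61
state [0+:15] = (word>>0) & 0x7fff = 31116  ←

31116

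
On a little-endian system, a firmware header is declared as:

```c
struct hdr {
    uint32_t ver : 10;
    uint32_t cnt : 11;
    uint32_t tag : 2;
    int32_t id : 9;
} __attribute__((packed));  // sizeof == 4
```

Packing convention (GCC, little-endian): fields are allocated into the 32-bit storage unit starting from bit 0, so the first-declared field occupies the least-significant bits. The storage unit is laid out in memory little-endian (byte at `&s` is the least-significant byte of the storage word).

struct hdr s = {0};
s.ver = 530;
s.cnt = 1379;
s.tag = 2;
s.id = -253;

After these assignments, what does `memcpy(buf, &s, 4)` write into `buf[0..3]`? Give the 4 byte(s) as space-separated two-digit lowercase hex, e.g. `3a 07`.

ver (10b) val=530 bits=0x212 at bit 0: 0x00000212
cnt (11b) val=1379 bits=0x563 at bit 10: 0x00158e12
tag (2b) val=2 bits=0x2 at bit 21: 0x00558e12
id (9b) val=-253 bits=0x103 at bit 23: 0x81d58e12
word = 0x81d58e12 → little-endian bytes:
  [0]=0x12  [1]=0x8e  [2]=0xd5  [3]=0x81

12 8e d5 81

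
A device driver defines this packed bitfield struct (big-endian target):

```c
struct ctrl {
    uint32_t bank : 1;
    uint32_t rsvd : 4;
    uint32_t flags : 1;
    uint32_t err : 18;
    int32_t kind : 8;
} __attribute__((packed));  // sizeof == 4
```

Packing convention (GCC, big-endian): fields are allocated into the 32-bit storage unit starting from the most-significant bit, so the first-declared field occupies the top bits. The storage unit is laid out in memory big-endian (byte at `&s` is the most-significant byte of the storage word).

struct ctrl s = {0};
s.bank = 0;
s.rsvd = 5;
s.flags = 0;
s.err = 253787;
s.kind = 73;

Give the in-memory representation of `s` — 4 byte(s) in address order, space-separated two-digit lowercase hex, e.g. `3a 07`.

2b df 5b 49

bank (1b) val=0 bits=0x0 at bit 31: 0x00000000
rsvd (4b) val=5 bits=0x5 at bit 27: 0x28000000
flags (1b) val=0 bits=0x0 at bit 26: 0x28000000
err (18b) val=253787 bits=0x3df5b at bit 8: 0x2bdf5b00
kind (8b) val=73 bits=0x49 at bit 0: 0x2bdf5b49
word = 0x2bdf5b49 → big-endian bytes:
  [0]=0x2b  [1]=0xdf  [2]=0x5b  [3]=0x49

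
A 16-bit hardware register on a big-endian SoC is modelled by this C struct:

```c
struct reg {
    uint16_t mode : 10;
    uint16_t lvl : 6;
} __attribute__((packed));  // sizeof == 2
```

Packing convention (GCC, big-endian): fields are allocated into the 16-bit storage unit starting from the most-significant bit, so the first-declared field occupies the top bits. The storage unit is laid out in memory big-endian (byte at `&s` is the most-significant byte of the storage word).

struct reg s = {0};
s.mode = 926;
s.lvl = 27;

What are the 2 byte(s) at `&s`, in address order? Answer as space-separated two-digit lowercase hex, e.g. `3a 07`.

e7 9b

mode (10b) val=926 bits=0x39e at bit 6: 0xe780
lvl (6b) val=27 bits=0x1b at bit 0: 0xe79b
word = 0xe79b → big-endian bytes:
  [0]=0xe7  [1]=0x9b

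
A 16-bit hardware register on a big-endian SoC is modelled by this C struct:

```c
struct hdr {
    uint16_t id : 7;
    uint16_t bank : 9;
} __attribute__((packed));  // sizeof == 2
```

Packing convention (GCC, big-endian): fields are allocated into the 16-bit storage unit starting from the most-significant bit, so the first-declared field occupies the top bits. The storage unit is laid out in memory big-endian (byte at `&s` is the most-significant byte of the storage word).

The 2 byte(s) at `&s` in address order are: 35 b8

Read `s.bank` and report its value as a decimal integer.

440

[0]=0x35 [1]=0xb8 (big-endian) → word 0x35b8
id:7 @ bit 9 → (0x35b8>>9)&0x7f = 0x1a
bank:9 @ bit 0 → (0x35b8>>0)&0x1ff = 0x1b8  ←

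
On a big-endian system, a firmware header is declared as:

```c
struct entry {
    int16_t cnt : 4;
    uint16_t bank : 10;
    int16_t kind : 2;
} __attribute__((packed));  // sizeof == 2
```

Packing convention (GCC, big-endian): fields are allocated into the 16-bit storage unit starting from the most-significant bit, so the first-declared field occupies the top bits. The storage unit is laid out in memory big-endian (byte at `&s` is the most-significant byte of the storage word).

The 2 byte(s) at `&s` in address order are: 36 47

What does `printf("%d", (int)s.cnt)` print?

3

[0]=0x36 [1]=0x47 (big-endian) → word 0x3647
cnt:4 @ bit 12 → (0x3647>>12)&0xf = 0x3  ←
bank:10 @ bit 2 → (0x3647>>2)&0x3ff = 0x191
kind:2 @ bit 0 → (0x3647>>0)&0x3 = 0x3
cnt signed 4b, MSB=0: value = 3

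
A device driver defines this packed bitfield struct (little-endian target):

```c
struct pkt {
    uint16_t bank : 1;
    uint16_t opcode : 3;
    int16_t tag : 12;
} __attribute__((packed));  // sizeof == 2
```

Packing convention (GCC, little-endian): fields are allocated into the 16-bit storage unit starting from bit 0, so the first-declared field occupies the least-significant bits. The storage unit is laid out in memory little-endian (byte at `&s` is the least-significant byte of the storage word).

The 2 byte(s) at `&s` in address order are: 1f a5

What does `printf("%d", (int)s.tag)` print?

-1455

[0]=0x1f [1]=0xa5 (little-endian) → word 0xa51f
bank [0+:1] = (word>>0) & 0x1 = 1
opcode [1+:3] = (word>>1) & 0x7 = 7
tag [4+:12] = (word>>4) & 0xfff = 2641  ←
tag signed 12b, MSB=1: 2641 - 4096 = -1455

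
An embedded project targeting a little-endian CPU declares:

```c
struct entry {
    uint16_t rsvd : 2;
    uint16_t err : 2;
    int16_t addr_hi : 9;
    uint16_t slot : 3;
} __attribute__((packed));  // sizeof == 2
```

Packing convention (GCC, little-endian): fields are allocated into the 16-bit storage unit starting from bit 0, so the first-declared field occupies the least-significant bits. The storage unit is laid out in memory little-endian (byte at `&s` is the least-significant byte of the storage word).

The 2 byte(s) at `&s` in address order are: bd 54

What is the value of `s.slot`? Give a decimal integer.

2

[0]=0xbd [1]=0x54 (little-endian) → word 0x54bd
rsvd [0+:2] = (word>>0) & 0x3 = 1
err [2+:2] = (word>>2) & 0x3 = 3
addr_hi [4+:9] = (word>>4) & 0x1ff = 331
slot [13+:3] = (word>>13) & 0x7 = 2  ←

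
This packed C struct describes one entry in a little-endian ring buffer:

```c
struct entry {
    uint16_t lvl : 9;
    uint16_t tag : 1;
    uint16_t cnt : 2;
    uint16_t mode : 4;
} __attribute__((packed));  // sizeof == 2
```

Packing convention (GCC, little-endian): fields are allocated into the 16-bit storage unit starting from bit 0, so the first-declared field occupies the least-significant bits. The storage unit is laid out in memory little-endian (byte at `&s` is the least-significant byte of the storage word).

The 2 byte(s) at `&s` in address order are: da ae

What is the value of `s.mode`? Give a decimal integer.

[0]=0xda [1]=0xae (little-endian) → word 0xaeda
lvl:9 @ bit 0 → (0xaeda>>0)&0x1ff = 0xda
tag:1 @ bit 9 → (0xaeda>>9)&0x1 = 0x1
cnt:2 @ bit 10 → (0xaeda>>10)&0x3 = 0x3
mode:4 @ bit 12 → (0xaeda>>12)&0xf = 0xa  ←

10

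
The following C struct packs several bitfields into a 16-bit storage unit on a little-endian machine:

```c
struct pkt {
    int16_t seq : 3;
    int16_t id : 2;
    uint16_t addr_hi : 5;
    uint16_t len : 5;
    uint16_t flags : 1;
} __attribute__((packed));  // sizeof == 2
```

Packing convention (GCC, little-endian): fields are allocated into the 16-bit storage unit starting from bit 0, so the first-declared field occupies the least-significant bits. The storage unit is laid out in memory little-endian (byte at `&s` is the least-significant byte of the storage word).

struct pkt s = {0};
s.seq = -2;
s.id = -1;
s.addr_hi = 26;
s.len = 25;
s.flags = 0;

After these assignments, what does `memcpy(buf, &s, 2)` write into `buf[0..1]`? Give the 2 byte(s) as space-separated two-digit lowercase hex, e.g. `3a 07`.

5e 67

seq (3b) val=-2 bits=0x6 at bit 0: 0x0006
id (2b) val=-1 bits=0x3 at bit 3: 0x001e
addr_hi (5b) val=26 bits=0x1a at bit 5: 0x035e
len (5b) val=25 bits=0x19 at bit 10: 0x675e
flags (1b) val=0 bits=0x0 at bit 15: 0x675e
word = 0x675e → little-endian bytes:
  [0]=0x5e  [1]=0x67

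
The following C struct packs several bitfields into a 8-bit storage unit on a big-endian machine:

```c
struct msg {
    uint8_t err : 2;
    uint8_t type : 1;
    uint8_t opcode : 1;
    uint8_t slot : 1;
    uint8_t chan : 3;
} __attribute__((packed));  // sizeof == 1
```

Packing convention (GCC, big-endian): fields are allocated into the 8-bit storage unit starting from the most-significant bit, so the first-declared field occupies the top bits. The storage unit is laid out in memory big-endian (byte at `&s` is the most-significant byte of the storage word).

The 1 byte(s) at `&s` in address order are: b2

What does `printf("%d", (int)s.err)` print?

[0]=0xb2 (big-endian) → word 0xb2
err [6+:2] = (word>>6) & 0x3 = 2  ←
type [5+:1] = (word>>5) & 0x1 = 1
opcode [4+:1] = (word>>4) & 0x1 = 1
slot [3+:1] = (word>>3) & 0x1 = 0
chan [0+:3] = (word>>0) & 0x7 = 2

2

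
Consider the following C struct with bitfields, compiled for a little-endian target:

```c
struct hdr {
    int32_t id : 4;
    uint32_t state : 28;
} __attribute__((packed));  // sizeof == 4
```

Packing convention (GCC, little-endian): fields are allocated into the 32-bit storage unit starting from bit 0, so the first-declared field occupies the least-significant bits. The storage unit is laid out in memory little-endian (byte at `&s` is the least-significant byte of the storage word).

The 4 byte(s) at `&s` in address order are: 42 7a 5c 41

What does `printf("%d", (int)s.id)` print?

2

[0]=0x42 [1]=0x7a [2]=0x5c [3]=0x41 (little-endian) → word 0x415c7a42
id [0+:4] = (word>>0) & 0xf = 2  ←
state [4+:28] = (word>>4) & 0xfffffff = 68536228
id signed 4b, MSB=0: value = 2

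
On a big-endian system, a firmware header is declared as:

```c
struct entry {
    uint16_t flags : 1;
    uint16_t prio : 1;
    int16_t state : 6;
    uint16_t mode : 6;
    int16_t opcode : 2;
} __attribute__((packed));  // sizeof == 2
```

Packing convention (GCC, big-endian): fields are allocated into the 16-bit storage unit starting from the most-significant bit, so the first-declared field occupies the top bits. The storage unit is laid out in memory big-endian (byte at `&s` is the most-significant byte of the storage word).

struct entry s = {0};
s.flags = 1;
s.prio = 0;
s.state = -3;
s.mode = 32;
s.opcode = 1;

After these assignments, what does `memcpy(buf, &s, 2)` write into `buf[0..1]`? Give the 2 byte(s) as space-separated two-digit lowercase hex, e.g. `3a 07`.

bd 81

flags:1 = 1 → 0x1 << 15 → word 0x8000
prio:1 = 0 → 0x0 << 14 → word 0x8000
state:6 = -3 → 0x3d << 8 → word 0xbd00
mode:6 = 32 → 0x20 << 2 → word 0xbd80
opcode:2 = 1 → 0x1 << 0 → word 0xbd81
word = 0xbd81 → big-endian bytes:
  [0]=0xbd  [1]=0x81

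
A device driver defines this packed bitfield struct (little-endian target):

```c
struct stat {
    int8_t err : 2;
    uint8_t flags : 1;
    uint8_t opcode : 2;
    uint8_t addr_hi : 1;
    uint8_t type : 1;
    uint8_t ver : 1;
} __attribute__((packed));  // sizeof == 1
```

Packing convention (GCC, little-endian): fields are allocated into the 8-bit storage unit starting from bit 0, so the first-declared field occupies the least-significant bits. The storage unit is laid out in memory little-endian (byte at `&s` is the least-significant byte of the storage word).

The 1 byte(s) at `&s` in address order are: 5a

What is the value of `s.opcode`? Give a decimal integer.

3

[0]=0x5a (little-endian) → word 0x5a
err [0+:2] = (word>>0) & 0x3 = 2
flags [2+:1] = (word>>2) & 0x1 = 0
opcode [3+:2] = (word>>3) & 0x3 = 3  ←
addr_hi [5+:1] = (word>>5) & 0x1 = 0
type [6+:1] = (word>>6) & 0x1 = 1
ver [7+:1] = (word>>7) & 0x1 = 0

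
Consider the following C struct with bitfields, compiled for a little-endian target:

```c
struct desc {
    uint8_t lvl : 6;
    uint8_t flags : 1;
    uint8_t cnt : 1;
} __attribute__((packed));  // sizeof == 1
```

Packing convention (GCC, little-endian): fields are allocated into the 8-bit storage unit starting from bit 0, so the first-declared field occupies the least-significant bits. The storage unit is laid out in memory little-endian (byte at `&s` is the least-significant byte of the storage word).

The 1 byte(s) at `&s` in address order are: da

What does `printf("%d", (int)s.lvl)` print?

[0]=0xda (little-endian) → word 0xda
lvl [0+:6] = (word>>0) & 0x3f = 26  ←
flags [6+:1] = (word>>6) & 0x1 = 1
cnt [7+:1] = (word>>7) & 0x1 = 1

26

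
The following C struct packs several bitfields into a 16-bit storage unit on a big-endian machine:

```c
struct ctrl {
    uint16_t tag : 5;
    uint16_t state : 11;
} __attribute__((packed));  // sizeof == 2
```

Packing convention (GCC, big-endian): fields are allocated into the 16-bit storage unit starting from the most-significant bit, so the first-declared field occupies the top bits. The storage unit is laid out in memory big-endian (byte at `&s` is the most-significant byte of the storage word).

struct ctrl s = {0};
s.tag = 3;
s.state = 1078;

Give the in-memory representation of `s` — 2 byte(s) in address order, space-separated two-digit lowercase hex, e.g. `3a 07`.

[11+:5] tag=3 & 0x1f = 0x3; word=0x1800
[0+:11] state=1078 & 0x7ff = 0x436; word=0x1c36
word = 0x1c36 → big-endian bytes:
  [0]=0x1c  [1]=0x36

1c 36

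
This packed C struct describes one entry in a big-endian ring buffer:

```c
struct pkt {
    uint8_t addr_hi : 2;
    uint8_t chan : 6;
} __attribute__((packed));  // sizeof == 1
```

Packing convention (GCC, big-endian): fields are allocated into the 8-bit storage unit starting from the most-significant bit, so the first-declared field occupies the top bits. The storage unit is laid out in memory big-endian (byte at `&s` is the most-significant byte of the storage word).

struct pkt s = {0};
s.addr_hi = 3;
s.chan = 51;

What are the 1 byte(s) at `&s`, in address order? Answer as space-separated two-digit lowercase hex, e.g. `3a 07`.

f3

addr_hi:2 = 3 → 0x3 << 6 → word 0xc0
chan:6 = 51 → 0x33 << 0 → word 0xf3
word = 0xf3 → big-endian bytes:
  [0]=0xf3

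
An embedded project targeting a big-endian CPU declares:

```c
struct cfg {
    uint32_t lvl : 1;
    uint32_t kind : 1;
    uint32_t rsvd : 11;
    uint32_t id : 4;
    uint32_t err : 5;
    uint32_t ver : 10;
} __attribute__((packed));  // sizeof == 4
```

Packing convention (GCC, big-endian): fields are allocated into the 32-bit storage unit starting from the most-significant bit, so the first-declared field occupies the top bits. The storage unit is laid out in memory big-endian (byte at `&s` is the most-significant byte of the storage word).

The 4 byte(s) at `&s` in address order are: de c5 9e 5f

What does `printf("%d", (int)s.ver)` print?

607

[0]=0xde [1]=0xc5 [2]=0x9e [3]=0x5f (big-endian) → word 0xdec59e5f
lvl [31+:1] = (word>>31) & 0x1 = 1
kind [30+:1] = (word>>30) & 0x1 = 1
rsvd [19+:11] = (word>>19) & 0x7ff = 984
id [15+:4] = (word>>15) & 0xf = 11
err [10+:5] = (word>>10) & 0x1f = 7
ver [0+:10] = (word>>0) & 0x3ff = 607  ←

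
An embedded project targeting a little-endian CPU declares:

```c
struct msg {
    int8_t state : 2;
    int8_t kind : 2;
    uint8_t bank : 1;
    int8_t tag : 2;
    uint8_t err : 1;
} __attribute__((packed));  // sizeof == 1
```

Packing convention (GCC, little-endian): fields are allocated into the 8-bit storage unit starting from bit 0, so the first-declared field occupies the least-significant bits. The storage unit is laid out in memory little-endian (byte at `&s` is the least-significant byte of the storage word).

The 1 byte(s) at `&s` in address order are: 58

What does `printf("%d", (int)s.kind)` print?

-2

[0]=0x58 (little-endian) → word 0x58
state:2 @ bit 0 → (0x58>>0)&0x3 = 0x0
kind:2 @ bit 2 → (0x58>>2)&0x3 = 0x2  ←
bank:1 @ bit 4 → (0x58>>4)&0x1 = 0x1
tag:2 @ bit 5 → (0x58>>5)&0x3 = 0x2
err:1 @ bit 7 → (0x58>>7)&0x1 = 0x0
kind signed 2b, MSB=1: 2 - 4 = -2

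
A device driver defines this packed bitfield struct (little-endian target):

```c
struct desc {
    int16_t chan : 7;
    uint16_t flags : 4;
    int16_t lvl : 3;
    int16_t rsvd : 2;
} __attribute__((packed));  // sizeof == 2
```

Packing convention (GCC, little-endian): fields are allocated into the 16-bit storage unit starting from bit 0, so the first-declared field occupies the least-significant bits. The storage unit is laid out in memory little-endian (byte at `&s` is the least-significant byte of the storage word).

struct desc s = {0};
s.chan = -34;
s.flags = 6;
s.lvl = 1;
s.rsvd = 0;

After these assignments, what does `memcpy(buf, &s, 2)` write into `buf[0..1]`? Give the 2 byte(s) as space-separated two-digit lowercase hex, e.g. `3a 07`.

chan (7b) val=-34 bits=0x5e at bit 0: 0x005e
flags (4b) val=6 bits=0x6 at bit 7: 0x035e
lvl (3b) val=1 bits=0x1 at bit 11: 0x0b5e
rsvd (2b) val=0 bits=0x0 at bit 14: 0x0b5e
word = 0x0b5e → little-endian bytes:
  [0]=0x5e  [1]=0x0b

5e 0b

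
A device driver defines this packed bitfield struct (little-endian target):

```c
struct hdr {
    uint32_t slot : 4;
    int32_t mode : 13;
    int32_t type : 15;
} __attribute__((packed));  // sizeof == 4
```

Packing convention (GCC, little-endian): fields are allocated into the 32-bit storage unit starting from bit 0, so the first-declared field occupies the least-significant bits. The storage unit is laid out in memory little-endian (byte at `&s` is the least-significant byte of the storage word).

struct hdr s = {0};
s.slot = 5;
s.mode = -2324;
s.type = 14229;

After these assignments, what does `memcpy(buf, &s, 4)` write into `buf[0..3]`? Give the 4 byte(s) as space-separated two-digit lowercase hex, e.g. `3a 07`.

slot (4b) val=5 bits=0x5 at bit 0: 0x00000005
mode (13b) val=-2324 bits=0x16ec at bit 4: 0x00016ec5
type (15b) val=14229 bits=0x3795 at bit 17: 0x6f2b6ec5
word = 0x6f2b6ec5 → little-endian bytes:
  [0]=0xc5  [1]=0x6e  [2]=0x2b  [3]=0x6f

c5 6e 2b 6f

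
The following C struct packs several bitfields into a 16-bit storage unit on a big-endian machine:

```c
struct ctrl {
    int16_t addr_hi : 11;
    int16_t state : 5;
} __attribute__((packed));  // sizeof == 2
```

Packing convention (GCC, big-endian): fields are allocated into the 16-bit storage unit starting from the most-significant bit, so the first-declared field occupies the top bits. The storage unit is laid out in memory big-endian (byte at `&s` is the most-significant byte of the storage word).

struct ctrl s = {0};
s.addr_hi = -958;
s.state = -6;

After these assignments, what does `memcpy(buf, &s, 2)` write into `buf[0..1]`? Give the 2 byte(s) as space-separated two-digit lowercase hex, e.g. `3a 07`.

88 5a

addr_hi (11b) val=-958 bits=0x442 at bit 5: 0x8840
state (5b) val=-6 bits=0x1a at bit 0: 0x885a
word = 0x885a → big-endian bytes:
  [0]=0x88  [1]=0x5a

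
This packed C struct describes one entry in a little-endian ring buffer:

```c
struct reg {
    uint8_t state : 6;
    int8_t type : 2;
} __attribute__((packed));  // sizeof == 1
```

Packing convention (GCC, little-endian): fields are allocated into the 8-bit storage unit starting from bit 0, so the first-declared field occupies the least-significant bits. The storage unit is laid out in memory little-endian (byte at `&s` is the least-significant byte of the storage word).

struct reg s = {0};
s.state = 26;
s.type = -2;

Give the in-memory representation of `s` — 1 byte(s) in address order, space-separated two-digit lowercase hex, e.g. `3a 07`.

9a

[0+:6] state=26 & 0x3f = 0x1a; word=0x1a
[6+:2] type=-2 & 0x3 = 0x2; word=0x9a
word = 0x9a → little-endian bytes:
  [0]=0x9a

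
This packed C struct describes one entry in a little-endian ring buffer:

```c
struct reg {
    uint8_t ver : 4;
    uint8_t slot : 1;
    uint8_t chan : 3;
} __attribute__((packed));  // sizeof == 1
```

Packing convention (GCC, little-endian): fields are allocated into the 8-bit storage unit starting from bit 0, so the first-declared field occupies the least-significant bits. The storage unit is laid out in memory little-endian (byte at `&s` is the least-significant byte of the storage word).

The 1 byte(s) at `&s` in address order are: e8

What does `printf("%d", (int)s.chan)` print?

[0]=0xe8 (little-endian) → word 0xe8
ver [0+:4] = (word>>0) & 0xf = 8
slot [4+:1] = (word>>4) & 0x1 = 0
chan [5+:3] = (word>>5) & 0x7 = 7  ←

7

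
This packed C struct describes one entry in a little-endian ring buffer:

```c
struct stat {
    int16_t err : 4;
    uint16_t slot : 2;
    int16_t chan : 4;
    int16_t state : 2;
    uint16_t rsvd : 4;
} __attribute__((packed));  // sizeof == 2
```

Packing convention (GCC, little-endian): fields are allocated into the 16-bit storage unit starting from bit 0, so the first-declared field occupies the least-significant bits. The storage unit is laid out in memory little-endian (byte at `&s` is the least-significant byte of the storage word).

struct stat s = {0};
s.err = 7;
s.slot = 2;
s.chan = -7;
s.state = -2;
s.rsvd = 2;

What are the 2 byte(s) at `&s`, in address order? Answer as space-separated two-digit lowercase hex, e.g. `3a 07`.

[0+:4] err=7 & 0xf = 0x7; word=0x0007
[4+:2] slot=2 & 0x3 = 0x2; word=0x0027
[6+:4] chan=-7 & 0xf = 0x9; word=0x0267
[10+:2] state=-2 & 0x3 = 0x2; word=0x0a67
[12+:4] rsvd=2 & 0xf = 0x2; word=0x2a67
word = 0x2a67 → little-endian bytes:
  [0]=0x67  [1]=0x2a

67 2a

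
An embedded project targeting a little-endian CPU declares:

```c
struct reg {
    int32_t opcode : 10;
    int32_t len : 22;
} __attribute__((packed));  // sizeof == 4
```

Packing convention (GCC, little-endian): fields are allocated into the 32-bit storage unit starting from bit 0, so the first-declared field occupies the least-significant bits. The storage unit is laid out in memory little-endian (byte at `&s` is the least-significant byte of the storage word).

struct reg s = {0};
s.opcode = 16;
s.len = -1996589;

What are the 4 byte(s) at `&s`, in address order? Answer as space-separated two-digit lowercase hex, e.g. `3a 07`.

opcode (10b) val=16 bits=0x10 at bit 0: 0x00000010
len (22b) val=-1996589 bits=0x2188d3 at bit 10: 0x86234c10
word = 0x86234c10 → little-endian bytes:
  [0]=0x10  [1]=0x4c  [2]=0x23  [3]=0x86

10 4c 23 86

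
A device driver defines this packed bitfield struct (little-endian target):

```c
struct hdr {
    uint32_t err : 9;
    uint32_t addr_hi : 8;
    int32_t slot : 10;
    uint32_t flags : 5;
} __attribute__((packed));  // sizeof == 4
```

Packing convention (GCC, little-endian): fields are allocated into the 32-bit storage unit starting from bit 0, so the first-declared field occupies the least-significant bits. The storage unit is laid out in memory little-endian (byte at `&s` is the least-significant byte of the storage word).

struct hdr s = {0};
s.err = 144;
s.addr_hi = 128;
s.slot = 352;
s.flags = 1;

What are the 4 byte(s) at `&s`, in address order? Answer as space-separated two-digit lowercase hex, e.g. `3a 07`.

[0+:9] err=144 & 0x1ff = 0x90; word=0x00000090
[9+:8] addr_hi=128 & 0xff = 0x80; word=0x00010090
[17+:10] slot=352 & 0x3ff = 0x160; word=0x02c10090
[27+:5] flags=1 & 0x1f = 0x1; word=0x0ac10090
word = 0x0ac10090 → little-endian bytes:
  [0]=0x90  [1]=0x00  [2]=0xc1  [3]=0x0a

90 00 c1 0a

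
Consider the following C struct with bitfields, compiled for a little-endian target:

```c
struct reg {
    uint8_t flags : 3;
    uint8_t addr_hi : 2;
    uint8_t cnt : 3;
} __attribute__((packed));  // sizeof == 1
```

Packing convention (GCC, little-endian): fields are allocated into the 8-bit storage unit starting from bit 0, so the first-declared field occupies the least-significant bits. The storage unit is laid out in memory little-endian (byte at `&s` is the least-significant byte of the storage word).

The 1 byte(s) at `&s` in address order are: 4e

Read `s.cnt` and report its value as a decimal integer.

2

[0]=0x4e (little-endian) → word 0x4e
flags:3 @ bit 0 → (0x4e>>0)&0x7 = 0x6
addr_hi:2 @ bit 3 → (0x4e>>3)&0x3 = 0x1
cnt:3 @ bit 5 → (0x4e>>5)&0x7 = 0x2  ←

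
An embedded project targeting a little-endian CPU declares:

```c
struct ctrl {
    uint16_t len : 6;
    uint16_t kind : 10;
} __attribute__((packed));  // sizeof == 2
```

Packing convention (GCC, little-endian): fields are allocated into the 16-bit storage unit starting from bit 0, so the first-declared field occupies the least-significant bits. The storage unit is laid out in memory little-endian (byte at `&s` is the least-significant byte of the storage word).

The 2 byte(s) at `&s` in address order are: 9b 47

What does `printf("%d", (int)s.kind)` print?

286

[0]=0x9b [1]=0x47 (little-endian) → word 0x479b
len [0+:6] = (word>>0) & 0x3f = 27
kind [6+:10] = (word>>6) & 0x3ff = 286  ←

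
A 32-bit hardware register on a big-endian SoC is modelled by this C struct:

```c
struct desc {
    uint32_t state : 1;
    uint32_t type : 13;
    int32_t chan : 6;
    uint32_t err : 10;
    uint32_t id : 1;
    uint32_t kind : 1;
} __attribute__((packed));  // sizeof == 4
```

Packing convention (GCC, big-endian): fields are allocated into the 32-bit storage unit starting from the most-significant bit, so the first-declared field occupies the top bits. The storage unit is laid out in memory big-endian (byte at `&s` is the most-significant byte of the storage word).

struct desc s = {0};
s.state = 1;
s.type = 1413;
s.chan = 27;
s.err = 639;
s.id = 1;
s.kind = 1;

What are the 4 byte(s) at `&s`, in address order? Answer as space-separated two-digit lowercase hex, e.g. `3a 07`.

state:1 = 1 → 0x1 << 31 → word 0x80000000
type:13 = 1413 → 0x585 << 18 → word 0x96140000
chan:6 = 27 → 0x1b << 12 → word 0x9615b000
err:10 = 639 → 0x27f << 2 → word 0x9615b9fc
id:1 = 1 → 0x1 << 1 → word 0x9615b9fe
kind:1 = 1 → 0x1 << 0 → word 0x9615b9ff
word = 0x9615b9ff → big-endian bytes:
  [0]=0x96  [1]=0x15  [2]=0xb9  [3]=0xff

96 15 b9 ff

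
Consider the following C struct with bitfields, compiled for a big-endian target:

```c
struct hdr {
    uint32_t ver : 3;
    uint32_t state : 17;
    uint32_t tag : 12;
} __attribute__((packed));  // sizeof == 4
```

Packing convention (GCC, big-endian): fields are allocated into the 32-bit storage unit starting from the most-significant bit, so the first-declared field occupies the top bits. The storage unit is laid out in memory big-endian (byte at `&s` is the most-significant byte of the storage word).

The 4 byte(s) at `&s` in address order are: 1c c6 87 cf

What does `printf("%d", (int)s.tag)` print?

1999

[0]=0x1c [1]=0xc6 [2]=0x87 [3]=0xcf (big-endian) → word 0x1cc687cf
ver:3 @ bit 29 → (0x1cc687cf>>29)&0x7 = 0x0
state:17 @ bit 12 → (0x1cc687cf>>12)&0x1ffff = 0x1cc68
tag:12 @ bit 0 → (0x1cc687cf>>0)&0xfff = 0x7cf  ←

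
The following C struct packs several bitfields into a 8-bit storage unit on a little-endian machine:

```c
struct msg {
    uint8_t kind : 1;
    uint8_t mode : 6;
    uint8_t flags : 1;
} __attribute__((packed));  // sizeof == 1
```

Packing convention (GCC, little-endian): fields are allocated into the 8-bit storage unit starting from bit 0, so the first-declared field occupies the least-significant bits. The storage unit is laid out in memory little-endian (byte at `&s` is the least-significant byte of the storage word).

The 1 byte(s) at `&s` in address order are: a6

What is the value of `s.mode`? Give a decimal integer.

[0]=0xa6 (little-endian) → word 0xa6
kind:1 @ bit 0 → (0xa6>>0)&0x1 = 0x0
mode:6 @ bit 1 → (0xa6>>1)&0x3f = 0x13  ←
flags:1 @ bit 7 → (0xa6>>7)&0x1 = 0x1

19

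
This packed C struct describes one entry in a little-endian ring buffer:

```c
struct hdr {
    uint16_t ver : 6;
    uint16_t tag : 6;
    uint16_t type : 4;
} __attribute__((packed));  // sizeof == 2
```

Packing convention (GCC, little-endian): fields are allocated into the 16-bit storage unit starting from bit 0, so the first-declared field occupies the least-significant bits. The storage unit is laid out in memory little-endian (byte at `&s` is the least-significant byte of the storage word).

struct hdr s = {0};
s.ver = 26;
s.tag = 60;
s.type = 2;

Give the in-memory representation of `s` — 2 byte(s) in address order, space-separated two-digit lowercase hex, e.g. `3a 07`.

1a 2f

ver:6 = 26 → 0x1a << 0 → word 0x001a
tag:6 = 60 → 0x3c << 6 → word 0x0f1a
type:4 = 2 → 0x2 << 12 → word 0x2f1a
word = 0x2f1a → little-endian bytes:
  [0]=0x1a  [1]=0x2f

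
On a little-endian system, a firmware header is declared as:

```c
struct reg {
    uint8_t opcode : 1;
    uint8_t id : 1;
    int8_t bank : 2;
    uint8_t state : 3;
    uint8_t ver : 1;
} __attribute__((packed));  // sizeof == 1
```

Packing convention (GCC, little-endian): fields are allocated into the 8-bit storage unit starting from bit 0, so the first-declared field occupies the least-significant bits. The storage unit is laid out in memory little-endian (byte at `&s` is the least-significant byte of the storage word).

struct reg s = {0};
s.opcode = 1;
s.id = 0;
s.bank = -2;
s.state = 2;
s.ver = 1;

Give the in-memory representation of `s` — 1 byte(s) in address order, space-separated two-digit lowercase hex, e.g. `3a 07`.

[0+:1] opcode=1 & 0x1 = 0x1; word=0x01
[1+:1] id=0 & 0x1 = 0x0; word=0x01
[2+:2] bank=-2 & 0x3 = 0x2; word=0x09
[4+:3] state=2 & 0x7 = 0x2; word=0x29
[7+:1] ver=1 & 0x1 = 0x1; word=0xa9
word = 0xa9 → little-endian bytes:
  [0]=0xa9

a9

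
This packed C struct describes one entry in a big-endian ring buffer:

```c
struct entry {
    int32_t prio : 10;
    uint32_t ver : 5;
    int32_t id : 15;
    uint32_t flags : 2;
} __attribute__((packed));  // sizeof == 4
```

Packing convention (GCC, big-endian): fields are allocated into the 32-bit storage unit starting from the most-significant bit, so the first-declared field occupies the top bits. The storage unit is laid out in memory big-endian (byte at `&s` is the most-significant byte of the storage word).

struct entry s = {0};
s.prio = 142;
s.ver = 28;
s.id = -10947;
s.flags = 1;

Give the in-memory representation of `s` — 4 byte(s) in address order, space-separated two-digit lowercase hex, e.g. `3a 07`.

prio:10 = 142 → 0x8e << 22 → word 0x23800000
ver:5 = 28 → 0x1c << 17 → word 0x23b80000
id:15 = -10947 → 0x553d << 2 → word 0x23b954f4
flags:2 = 1 → 0x1 << 0 → word 0x23b954f5
word = 0x23b954f5 → big-endian bytes:
  [0]=0x23  [1]=0xb9  [2]=0x54  [3]=0xf5

23 b9 54 f5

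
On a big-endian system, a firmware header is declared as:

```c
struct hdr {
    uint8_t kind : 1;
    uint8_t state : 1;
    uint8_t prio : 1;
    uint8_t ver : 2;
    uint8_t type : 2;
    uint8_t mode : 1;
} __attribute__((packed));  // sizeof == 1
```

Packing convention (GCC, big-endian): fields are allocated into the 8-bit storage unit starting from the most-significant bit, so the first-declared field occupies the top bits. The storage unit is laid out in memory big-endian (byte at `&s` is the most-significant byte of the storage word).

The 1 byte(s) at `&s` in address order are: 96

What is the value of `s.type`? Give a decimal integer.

3

[0]=0x96 (big-endian) → word 0x96
kind:1 @ bit 7 → (0x96>>7)&0x1 = 0x1
state:1 @ bit 6 → (0x96>>6)&0x1 = 0x0
prio:1 @ bit 5 → (0x96>>5)&0x1 = 0x0
ver:2 @ bit 3 → (0x96>>3)&0x3 = 0x2
type:2 @ bit 1 → (0x96>>1)&0x3 = 0x3  ←
mode:1 @ bit 0 → (0x96>>0)&0x1 = 0x0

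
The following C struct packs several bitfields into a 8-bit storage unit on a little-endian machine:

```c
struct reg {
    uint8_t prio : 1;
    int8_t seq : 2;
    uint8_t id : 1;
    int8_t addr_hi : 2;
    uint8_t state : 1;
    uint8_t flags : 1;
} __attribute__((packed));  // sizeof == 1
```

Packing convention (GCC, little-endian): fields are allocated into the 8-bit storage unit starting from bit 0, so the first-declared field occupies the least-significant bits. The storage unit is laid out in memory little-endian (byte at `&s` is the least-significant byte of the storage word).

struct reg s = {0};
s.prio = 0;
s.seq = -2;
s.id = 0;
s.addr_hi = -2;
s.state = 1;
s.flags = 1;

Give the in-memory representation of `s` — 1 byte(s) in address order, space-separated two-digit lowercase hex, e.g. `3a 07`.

prio:1 = 0 → 0x0 << 0 → word 0x00
seq:2 = -2 → 0x2 << 1 → word 0x04
id:1 = 0 → 0x0 << 3 → word 0x04
addr_hi:2 = -2 → 0x2 << 4 → word 0x24
state:1 = 1 → 0x1 << 6 → word 0x64
flags:1 = 1 → 0x1 << 7 → word 0xe4
word = 0xe4 → little-endian bytes:
  [0]=0xe4

e4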